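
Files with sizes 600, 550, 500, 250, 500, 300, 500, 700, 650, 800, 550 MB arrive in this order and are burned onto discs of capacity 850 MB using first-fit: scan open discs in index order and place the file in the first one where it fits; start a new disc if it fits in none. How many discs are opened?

  600 → disc 1 (new)  [load 600/850]
  550 → disc 2 (new)  [load 550/850]
  500 → disc 3 (new)  [load 500/850]
  250 → disc 1  [load 850/850]
  500 → disc 4 (new)  [load 500/850]
  300 → disc 2  [load 850/850]
  500 → disc 5 (new)  [load 500/850]
  700 → disc 6 (new)  [load 700/850]
  650 → disc 7 (new)  [load 650/850]
  800 → disc 8 (new)  [load 800/850]
  550 → disc 9 (new)  [load 550/850]
9 discs opened.

9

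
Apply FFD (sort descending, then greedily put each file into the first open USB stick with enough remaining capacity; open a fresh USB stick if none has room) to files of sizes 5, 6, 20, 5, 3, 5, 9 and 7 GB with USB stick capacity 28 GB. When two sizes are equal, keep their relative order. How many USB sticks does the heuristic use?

Sorted descending: 20, 9, 7, 6, 5, 5, 5, 3.
  20 → USB stick 1 (new)  [load 20/28]
  9 → USB stick 2 (new)  [load 9/28]
  7 → USB stick 1  [load 27/28]
  6 → USB stick 2  [load 15/28]
  5 → USB stick 2  [load 20/28]
  5 → USB stick 2  [load 25/28]
  5 → USB stick 3 (new)  [load 5/28]
  3 → USB stick 2  [load 28/28]
3 USB sticks opened.

3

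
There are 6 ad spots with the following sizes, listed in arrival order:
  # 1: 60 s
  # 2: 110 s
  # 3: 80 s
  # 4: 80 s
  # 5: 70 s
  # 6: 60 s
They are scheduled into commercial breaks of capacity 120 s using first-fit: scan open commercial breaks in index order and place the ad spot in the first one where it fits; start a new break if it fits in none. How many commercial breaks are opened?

5

  60 → break 1 (new)  [load 60/120]
  110 → break 2 (new)  [load 110/120]
  80 → break 3 (new)  [load 80/120]
  80 → break 4 (new)  [load 80/120]
  70 → break 5 (new)  [load 70/120]
  60 → break 1  [load 120/120]
5 commercial breaks opened.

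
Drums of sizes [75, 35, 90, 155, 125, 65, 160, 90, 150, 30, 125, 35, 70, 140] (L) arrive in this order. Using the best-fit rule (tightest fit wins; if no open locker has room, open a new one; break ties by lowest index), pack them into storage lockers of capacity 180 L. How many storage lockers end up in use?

  75 → locker 1 (new)  [load 75/180]
  35 → locker 1  [load 110/180]
  90 → locker 2 (new)  [load 90/180]
  155 → locker 3 (new)  [load 155/180]
  125 → locker 4 (new)  [load 125/180]
  65 → locker 1  [load 175/180]
  160 → locker 5 (new)  [load 160/180]
  90 → locker 2  [load 180/180]
  150 → locker 6 (new)  [load 150/180]
  30 → locker 6  [load 180/180]
  125 → locker 7 (new)  [load 125/180]
  35 → locker 4  [load 160/180]
  70 → locker 8 (new)  [load 70/180]
  140 → locker 9 (new)  [load 140/180]
9 storage lockers opened.

9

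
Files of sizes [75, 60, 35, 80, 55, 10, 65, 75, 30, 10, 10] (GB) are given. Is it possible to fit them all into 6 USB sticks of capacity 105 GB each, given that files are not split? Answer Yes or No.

A valid assignment using 6 USB sticks:
  USB stick 1: 80 + 10 + 10 = 100
  USB stick 2: 75 + 30 = 105
  USB stick 3: 75 + 10 = 85
  USB stick 4: 65 + 35 = 100
  USB stick 5: 60 = 60
  USB stick 6: 55 = 55
Every load is within 105 GB, so 6 USB sticks suffice.

Yes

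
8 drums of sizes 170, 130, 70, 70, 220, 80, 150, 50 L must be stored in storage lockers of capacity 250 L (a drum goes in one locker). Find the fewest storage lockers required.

Total = 220 + 170 + 150 + 130 + 80 + 70 + 70 + 50 = 940 L.
Lower bound: ⌈940/250⌉ = 4 storage lockers.
A packing using 4 storage lockers:
  locker 1: 220 = 220
  locker 2: 170 + 80 = 250
  locker 3: 150 + 70 = 220
  locker 4: 130 + 70 + 50 = 250
This matches the lower bound, so 4 is optimal.

4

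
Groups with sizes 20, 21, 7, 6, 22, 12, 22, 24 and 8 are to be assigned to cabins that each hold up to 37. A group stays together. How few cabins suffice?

5

Total = 24 + 22 + 22 + 21 + 20 + 12 + 8 + 7 + 6 = 142.
Lower bound: ⌈142/37⌉ = 4 cabins.
Also, 5 groups each exceed 37/2, and no two of those can share a cabin, so at least 5 cabins are needed.
A packing using 5 cabins:
  cabin 1: 24 + 12 = 36
  cabin 2: 22 + 8 + 7 = 37
  cabin 3: 22 + 6 = 28
  cabin 4: 21 = 21
  cabin 5: 20 = 20
This matches the lower bound, so 5 is optimal.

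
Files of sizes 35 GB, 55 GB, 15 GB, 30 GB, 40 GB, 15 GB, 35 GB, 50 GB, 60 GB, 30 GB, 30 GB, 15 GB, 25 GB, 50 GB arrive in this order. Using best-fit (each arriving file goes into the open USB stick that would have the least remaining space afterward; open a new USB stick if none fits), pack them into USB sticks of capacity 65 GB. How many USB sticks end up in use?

8

  35 → USB stick 1 (new)  [load 35/65]
  55 → USB stick 2 (new)  [load 55/65]
  15 → USB stick 1  [load 50/65]
  30 → USB stick 3 (new)  [load 30/65]
  40 → USB stick 4 (new)  [load 40/65]
  15 → USB stick 1  [load 65/65]
  35 → USB stick 3  [load 65/65]
  50 → USB stick 5 (new)  [load 50/65]
  60 → USB stick 6 (new)  [load 60/65]
  30 → USB stick 7 (new)  [load 30/65]
  30 → USB stick 7  [load 60/65]
  15 → USB stick 5  [load 65/65]
  25 → USB stick 4  [load 65/65]
  50 → USB stick 8 (new)  [load 50/65]
8 USB sticks opened.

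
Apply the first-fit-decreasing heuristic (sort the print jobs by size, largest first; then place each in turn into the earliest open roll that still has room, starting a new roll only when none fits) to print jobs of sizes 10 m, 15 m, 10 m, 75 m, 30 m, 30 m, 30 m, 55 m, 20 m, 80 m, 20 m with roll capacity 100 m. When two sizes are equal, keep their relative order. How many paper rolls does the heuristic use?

4

Sorted descending: 80, 75, 55, 30, 30, 30, 20, 20, 15, 10, 10.
  80 → roll 1 (new)  [load 80/100]
  75 → roll 2 (new)  [load 75/100]
  55 → roll 3 (new)  [load 55/100]
  30 → roll 3  [load 85/100]
  30 → roll 4 (new)  [load 30/100]
  30 → roll 4  [load 60/100]
  20 → roll 1  [load 100/100]
  20 → roll 2  [load 95/100]
  15 → roll 3  [load 100/100]
  10 → roll 4  [load 70/100]
  10 → roll 4  [load 80/100]
4 paper rolls opened.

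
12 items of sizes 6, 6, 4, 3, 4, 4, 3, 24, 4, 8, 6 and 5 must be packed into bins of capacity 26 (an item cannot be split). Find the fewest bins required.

Total = 24 + 8 + 6 + 6 + 6 + 5 + 4 + 4 + 4 + 4 + 3 + 3 = 77.
Lower bound: ⌈77/26⌉ = 3 bins.
A packing using 4 bins:
  bin 1: 24 = 24
  bin 2: 8 + 6 + 6 + 6 = 26
  bin 3: 5 + 4 + 4 + 4 + 4 + 3 = 24
  bin 4: 3 = 3
No arrangement into 3 bins stays within capacity, so 4 is optimal.

4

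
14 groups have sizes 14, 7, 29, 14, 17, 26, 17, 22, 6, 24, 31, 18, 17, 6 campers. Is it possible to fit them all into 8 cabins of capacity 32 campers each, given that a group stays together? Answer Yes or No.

No

Total = 248 campers; ⌈248/32⌉ = 8.
9 groups each exceed half the capacity and cannot share a cabin, forcing at least 9 cabins.
At least 9 cabins are required, but only 8 are allowed.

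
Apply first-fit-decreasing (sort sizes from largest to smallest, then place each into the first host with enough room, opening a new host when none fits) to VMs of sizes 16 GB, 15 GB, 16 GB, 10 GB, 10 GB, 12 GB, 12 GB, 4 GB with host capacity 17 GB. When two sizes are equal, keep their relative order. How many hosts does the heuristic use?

7

Sorted descending: 16, 16, 15, 12, 12, 10, 10, 4.
  16 → host 1 (new)  [load 16/17]
  16 → host 2 (new)  [load 16/17]
  15 → host 3 (new)  [load 15/17]
  12 → host 4 (new)  [load 12/17]
  12 → host 5 (new)  [load 12/17]
  10 → host 6 (new)  [load 10/17]
  10 → host 7 (new)  [load 10/17]
  4 → host 4  [load 16/17]
7 hosts opened.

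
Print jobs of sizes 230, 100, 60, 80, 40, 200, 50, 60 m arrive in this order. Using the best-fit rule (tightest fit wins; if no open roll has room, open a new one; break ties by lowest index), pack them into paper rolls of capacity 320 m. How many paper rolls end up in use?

3

  230 → roll 1 (new)  [load 230/320]
  100 → roll 2 (new)  [load 100/320]
  60 → roll 1  [load 290/320]
  80 → roll 2  [load 180/320]
  40 → roll 2  [load 220/320]
  200 → roll 3 (new)  [load 200/320]
  50 → roll 2  [load 270/320]
  60 → roll 3  [load 260/320]
3 paper rolls opened.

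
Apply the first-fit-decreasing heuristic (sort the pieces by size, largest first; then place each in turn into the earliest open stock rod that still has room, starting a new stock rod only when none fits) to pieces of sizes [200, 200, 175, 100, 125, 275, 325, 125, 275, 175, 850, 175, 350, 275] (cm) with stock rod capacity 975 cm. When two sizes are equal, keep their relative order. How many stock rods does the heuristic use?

4

Sorted descending: 850, 350, 325, 275, 275, 275, 200, 200, 175, 175, 175, 125, 125, 100.
  850 → stock rod 1 (new)  [load 850/975]
  350 → stock rod 2 (new)  [load 350/975]
  325 → stock rod 2  [load 675/975]
  275 → stock rod 2  [load 950/975]
  275 → stock rod 3 (new)  [load 275/975]
  275 → stock rod 3  [load 550/975]
  200 → stock rod 3  [load 750/975]
  200 → stock rod 3  [load 950/975]
  175 → stock rod 4 (new)  [load 175/975]
  175 → stock rod 4  [load 350/975]
  175 → stock rod 4  [load 525/975]
  125 → stock rod 1  [load 975/975]
  125 → stock rod 4  [load 650/975]
  100 → stock rod 4  [load 750/975]
4 stock rods opened.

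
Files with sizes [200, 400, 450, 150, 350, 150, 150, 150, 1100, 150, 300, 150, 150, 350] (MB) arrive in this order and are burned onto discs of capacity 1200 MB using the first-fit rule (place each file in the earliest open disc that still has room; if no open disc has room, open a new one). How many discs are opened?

4

  200 → disc 1 (new)  [load 200/1200]
  400 → disc 1  [load 600/1200]
  450 → disc 1  [load 1050/1200]
  150 → disc 1  [load 1200/1200]
  350 → disc 2 (new)  [load 350/1200]
  150 → disc 2  [load 500/1200]
  150 → disc 2  [load 650/1200]
  150 → disc 2  [load 800/1200]
  1100 → disc 3 (new)  [load 1100/1200]
  150 → disc 2  [load 950/1200]
  300 → disc 4 (new)  [load 300/1200]
  150 → disc 2  [load 1100/1200]
  150 → disc 4  [load 450/1200]
  350 → disc 4  [load 800/1200]
4 discs opened.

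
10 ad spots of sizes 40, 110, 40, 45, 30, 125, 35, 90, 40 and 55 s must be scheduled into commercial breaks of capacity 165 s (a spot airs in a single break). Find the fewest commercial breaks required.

4

Total = 125 + 110 + 90 + 55 + 45 + 40 + 40 + 40 + 35 + 30 = 610 s.
Lower bound: ⌈610/165⌉ = 4 commercial breaks.
A packing using 4 commercial breaks:
  break 1: 125 + 40 = 165
  break 2: 110 + 55 = 165
  break 3: 90 + 45 + 30 = 165
  break 4: 40 + 40 + 35 = 115
This matches the lower bound, so 4 is optimal.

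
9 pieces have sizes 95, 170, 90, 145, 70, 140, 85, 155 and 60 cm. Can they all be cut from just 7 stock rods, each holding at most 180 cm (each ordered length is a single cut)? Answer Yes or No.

Yes

A valid assignment using 7 stock rods:
  stock rod 1: 170 = 170
  stock rod 2: 155 = 155
  stock rod 3: 145 = 145
  stock rod 4: 140 = 140
  stock rod 5: 95 + 85 = 180
  stock rod 6: 90 + 70 = 160
  stock rod 7: 60 = 60
Every load is within 180 cm, so 7 stock rods suffice.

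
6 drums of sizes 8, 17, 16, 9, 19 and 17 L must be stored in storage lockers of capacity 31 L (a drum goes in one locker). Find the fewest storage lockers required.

Total = 19 + 17 + 17 + 16 + 9 + 8 = 86 L.
Lower bound: ⌈86/31⌉ = 3 storage lockers.
Also, 4 drums each exceed 31/2 L, and no two of those can share a locker, so at least 4 storage lockers are needed.
A packing using 4 storage lockers:
  locker 1: 19 + 9 = 28
  locker 2: 17 + 8 = 25
  locker 3: 17 = 17
  locker 4: 16 = 16
This matches the lower bound, so 4 is optimal.

4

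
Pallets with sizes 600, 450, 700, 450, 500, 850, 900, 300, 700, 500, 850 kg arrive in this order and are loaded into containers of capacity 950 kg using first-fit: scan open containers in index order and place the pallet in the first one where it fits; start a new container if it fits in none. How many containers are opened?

  600 → container 1 (new)  [load 600/950]
  450 → container 2 (new)  [load 450/950]
  700 → container 3 (new)  [load 700/950]
  450 → container 2  [load 900/950]
  500 → container 4 (new)  [load 500/950]
  850 → container 5 (new)  [load 850/950]
  900 → container 6 (new)  [load 900/950]
  300 → container 1  [load 900/950]
  700 → container 7 (new)  [load 700/950]
  500 → container 8 (new)  [load 500/950]
  850 → container 9 (new)  [load 850/950]
9 containers opened.

9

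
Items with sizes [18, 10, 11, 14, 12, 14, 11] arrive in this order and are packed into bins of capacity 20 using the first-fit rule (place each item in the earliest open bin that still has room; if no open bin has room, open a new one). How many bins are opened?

7

  18 → bin 1 (new)  [load 18/20]
  10 → bin 2 (new)  [load 10/20]
  11 → bin 3 (new)  [load 11/20]
  14 → bin 4 (new)  [load 14/20]
  12 → bin 5 (new)  [load 12/20]
  14 → bin 6 (new)  [load 14/20]
  11 → bin 7 (new)  [load 11/20]
7 bins opened.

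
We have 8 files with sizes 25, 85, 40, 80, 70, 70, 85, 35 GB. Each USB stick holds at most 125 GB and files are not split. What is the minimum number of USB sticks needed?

5

Total = 85 + 85 + 80 + 70 + 70 + 40 + 35 + 25 = 490 GB.
Lower bound: ⌈490/125⌉ = 4 USB sticks.
Also, 5 files each exceed 125/2 GB, and no two of those can share a USB stick, so at least 5 USB sticks are needed.
A packing using 5 USB sticks:
  USB stick 1: 85 + 40 = 125
  USB stick 2: 85 + 35 = 120
  USB stick 3: 80 + 25 = 105
  USB stick 4: 70 = 70
  USB stick 5: 70 = 70
This matches the lower bound, so 5 is optimal.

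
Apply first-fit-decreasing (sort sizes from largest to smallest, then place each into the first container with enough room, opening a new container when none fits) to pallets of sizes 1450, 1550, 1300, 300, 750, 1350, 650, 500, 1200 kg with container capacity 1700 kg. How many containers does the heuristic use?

6

Sorted descending: 1550, 1450, 1350, 1300, 1200, 750, 650, 500, 300.
  1550 → container 1 (new)  [load 1550/1700]
  1450 → container 2 (new)  [load 1450/1700]
  1350 → container 3 (new)  [load 1350/1700]
  1300 → container 4 (new)  [load 1300/1700]
  1200 → container 5 (new)  [load 1200/1700]
  750 → container 6 (new)  [load 750/1700]
  650 → container 6  [load 1400/1700]
  500 → container 5  [load 1700/1700]
  300 → container 3  [load 1650/1700]
6 containers opened.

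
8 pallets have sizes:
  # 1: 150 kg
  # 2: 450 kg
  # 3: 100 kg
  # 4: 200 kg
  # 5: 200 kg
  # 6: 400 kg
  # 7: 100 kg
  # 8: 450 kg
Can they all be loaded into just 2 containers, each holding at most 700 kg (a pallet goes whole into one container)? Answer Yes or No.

No

Total = 2050 kg; ⌈2050/700⌉ = 3.
At least 3 containers are required, but only 2 are allowed.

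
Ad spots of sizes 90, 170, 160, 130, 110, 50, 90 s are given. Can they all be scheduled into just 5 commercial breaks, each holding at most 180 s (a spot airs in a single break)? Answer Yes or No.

A valid assignment using 5 commercial breaks:
  break 1: 170 = 170
  break 2: 160 = 160
  break 3: 130 + 50 = 180
  break 4: 110 = 110
  break 5: 90 + 90 = 180
Every load is within 180 s, so 5 commercial breaks suffice.

Yes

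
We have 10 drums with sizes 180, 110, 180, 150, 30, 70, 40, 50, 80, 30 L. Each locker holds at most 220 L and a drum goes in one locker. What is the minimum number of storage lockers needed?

Total = 180 + 180 + 150 + 110 + 80 + 70 + 50 + 40 + 30 + 30 = 920 L.
Lower bound: ⌈920/220⌉ = 5 storage lockers.
A packing using 5 storage lockers:
  locker 1: 180 + 40 = 220
  locker 2: 180 + 30 = 210
  locker 3: 150 + 70 = 220
  locker 4: 110 + 80 + 30 = 220
  locker 5: 50 = 50
This matches the lower bound, so 5 is optimal.

5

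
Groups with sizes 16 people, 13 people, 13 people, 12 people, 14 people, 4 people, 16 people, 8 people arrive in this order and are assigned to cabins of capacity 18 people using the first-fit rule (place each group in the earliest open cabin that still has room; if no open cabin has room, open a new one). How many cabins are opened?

  16 → cabin 1 (new)  [load 16/18]
  13 → cabin 2 (new)  [load 13/18]
  13 → cabin 3 (new)  [load 13/18]
  12 → cabin 4 (new)  [load 12/18]
  14 → cabin 5 (new)  [load 14/18]
  4 → cabin 2  [load 17/18]
  16 → cabin 6 (new)  [load 16/18]
  8 → cabin 7 (new)  [load 8/18]
7 cabins opened.

7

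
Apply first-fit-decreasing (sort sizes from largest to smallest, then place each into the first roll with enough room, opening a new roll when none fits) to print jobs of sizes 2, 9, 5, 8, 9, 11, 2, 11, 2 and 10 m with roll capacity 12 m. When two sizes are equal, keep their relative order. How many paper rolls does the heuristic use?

Sorted descending: 11, 11, 10, 9, 9, 8, 5, 2, 2, 2.
  11 → roll 1 (new)  [load 11/12]
  11 → roll 2 (new)  [load 11/12]
  10 → roll 3 (new)  [load 10/12]
  9 → roll 4 (new)  [load 9/12]
  9 → roll 5 (new)  [load 9/12]
  8 → roll 6 (new)  [load 8/12]
  5 → roll 7 (new)  [load 5/12]
  2 → roll 3  [load 12/12]
  2 → roll 4  [load 11/12]
  2 → roll 5  [load 11/12]
7 paper rolls opened.

7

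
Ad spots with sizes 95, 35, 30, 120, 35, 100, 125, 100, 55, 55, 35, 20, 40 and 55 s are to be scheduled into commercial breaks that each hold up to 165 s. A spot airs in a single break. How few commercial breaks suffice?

6

Total = 125 + 120 + 100 + 100 + 95 + 55 + 55 + 55 + 40 + 35 + 35 + 35 + 30 + 20 = 900 s.
Lower bound: ⌈900/165⌉ = 6 commercial breaks.
A packing using 6 commercial breaks:
  break 1: 125 + 40 = 165
  break 2: 120 + 35 = 155
  break 3: 100 + 55 = 155
  break 4: 100 + 55 = 155
  break 5: 95 + 55 = 150
  break 6: 35 + 35 + 30 + 20 = 120
This matches the lower bound, so 6 is optimal.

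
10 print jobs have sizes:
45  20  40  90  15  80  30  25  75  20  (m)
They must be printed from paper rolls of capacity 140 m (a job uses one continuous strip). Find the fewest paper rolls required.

4

Total = 90 + 80 + 75 + 45 + 40 + 30 + 25 + 20 + 20 + 15 = 440 m.
Lower bound: ⌈440/140⌉ = 4 paper rolls.
A packing using 4 paper rolls:
  roll 1: 90 + 45 = 135
  roll 2: 80 + 40 + 20 = 140
  roll 3: 75 + 30 + 25 = 130
  roll 4: 20 + 15 = 35
This matches the lower bound, so 4 is optimal.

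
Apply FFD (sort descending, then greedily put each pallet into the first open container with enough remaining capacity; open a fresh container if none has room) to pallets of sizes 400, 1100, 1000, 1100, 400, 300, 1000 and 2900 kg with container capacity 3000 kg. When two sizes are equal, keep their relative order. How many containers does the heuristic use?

3

Sorted descending: 2900, 1100, 1100, 1000, 1000, 400, 400, 300.
  2900 → container 1 (new)  [load 2900/3000]
  1100 → container 2 (new)  [load 1100/3000]
  1100 → container 2  [load 2200/3000]
  1000 → container 3 (new)  [load 1000/3000]
  1000 → container 3  [load 2000/3000]
  400 → container 2  [load 2600/3000]
  400 → container 2  [load 3000/3000]
  300 → container 3  [load 2300/3000]
3 containers opened.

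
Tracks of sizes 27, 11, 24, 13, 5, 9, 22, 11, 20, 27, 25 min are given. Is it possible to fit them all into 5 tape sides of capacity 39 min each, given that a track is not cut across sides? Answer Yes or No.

No

Total = 194 min; ⌈194/39⌉ = 5.
6 tracks each exceed half the capacity and cannot share a side, forcing at least 6 tape sides.
At least 6 tape sides are required, but only 5 are allowed.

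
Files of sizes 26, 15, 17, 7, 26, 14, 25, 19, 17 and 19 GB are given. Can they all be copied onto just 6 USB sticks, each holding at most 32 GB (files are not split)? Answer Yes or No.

Total = 185 GB; ⌈185/32⌉ = 6.
7 files each exceed half the capacity and cannot share a USB stick, forcing at least 7 USB sticks.
At least 7 USB sticks are required, but only 6 are allowed.

No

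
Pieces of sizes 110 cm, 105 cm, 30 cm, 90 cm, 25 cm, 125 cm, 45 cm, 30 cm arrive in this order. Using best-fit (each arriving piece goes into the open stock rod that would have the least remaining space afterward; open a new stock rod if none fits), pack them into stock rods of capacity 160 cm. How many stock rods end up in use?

  110 → stock rod 1 (new)  [load 110/160]
  105 → stock rod 2 (new)  [load 105/160]
  30 → stock rod 1  [load 140/160]
  90 → stock rod 3 (new)  [load 90/160]
  25 → stock rod 2  [load 130/160]
  125 → stock rod 4 (new)  [load 125/160]
  45 → stock rod 3  [load 135/160]
  30 → stock rod 2  [load 160/160]
4 stock rods opened.

4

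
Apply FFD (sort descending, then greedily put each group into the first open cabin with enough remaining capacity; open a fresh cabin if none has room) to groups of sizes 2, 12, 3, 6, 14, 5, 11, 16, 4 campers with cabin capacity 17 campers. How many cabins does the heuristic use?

5

Sorted descending: 16, 14, 12, 11, 6, 5, 4, 3, 2.
  16 → cabin 1 (new)  [load 16/17]
  14 → cabin 2 (new)  [load 14/17]
  12 → cabin 3 (new)  [load 12/17]
  11 → cabin 4 (new)  [load 11/17]
  6 → cabin 4  [load 17/17]
  5 → cabin 3  [load 17/17]
  4 → cabin 5 (new)  [load 4/17]
  3 → cabin 2  [load 17/17]
  2 → cabin 5  [load 6/17]
5 cabins opened.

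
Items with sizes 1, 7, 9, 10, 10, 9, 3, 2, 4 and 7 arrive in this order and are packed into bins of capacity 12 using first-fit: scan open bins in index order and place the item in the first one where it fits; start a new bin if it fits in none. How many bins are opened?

  1 → bin 1 (new)  [load 1/12]
  7 → bin 1  [load 8/12]
  9 → bin 2 (new)  [load 9/12]
  10 → bin 3 (new)  [load 10/12]
  10 → bin 4 (new)  [load 10/12]
  9 → bin 5 (new)  [load 9/12]
  3 → bin 1  [load 11/12]
  2 → bin 2  [load 11/12]
  4 → bin 6 (new)  [load 4/12]
  7 → bin 6  [load 11/12]
6 bins opened.

6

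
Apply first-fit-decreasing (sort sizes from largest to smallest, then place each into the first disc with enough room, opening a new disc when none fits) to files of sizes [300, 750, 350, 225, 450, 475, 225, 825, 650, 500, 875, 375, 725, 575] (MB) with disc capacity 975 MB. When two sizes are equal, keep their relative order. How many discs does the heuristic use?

8

Sorted descending: 875, 825, 750, 725, 650, 575, 500, 475, 450, 375, 350, 300, 225, 225.
  875 → disc 1 (new)  [load 875/975]
  825 → disc 2 (new)  [load 825/975]
  750 → disc 3 (new)  [load 750/975]
  725 → disc 4 (new)  [load 725/975]
  650 → disc 5 (new)  [load 650/975]
  575 → disc 6 (new)  [load 575/975]
  500 → disc 7 (new)  [load 500/975]
  475 → disc 7  [load 975/975]
  450 → disc 8 (new)  [load 450/975]
  375 → disc 6  [load 950/975]
  350 → disc 8  [load 800/975]
  300 → disc 5  [load 950/975]
  225 → disc 3  [load 975/975]
  225 → disc 4  [load 950/975]
8 discs opened.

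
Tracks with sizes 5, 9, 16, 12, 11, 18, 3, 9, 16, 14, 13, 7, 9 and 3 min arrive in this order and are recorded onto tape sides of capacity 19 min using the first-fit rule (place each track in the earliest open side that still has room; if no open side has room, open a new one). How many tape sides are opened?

9

  5 → side 1 (new)  [load 5/19]
  9 → side 1  [load 14/19]
  16 → side 2 (new)  [load 16/19]
  12 → side 3 (new)  [load 12/19]
  11 → side 4 (new)  [load 11/19]
  18 → side 5 (new)  [load 18/19]
  3 → side 1  [load 17/19]
  9 → side 6 (new)  [load 9/19]
  16 → side 7 (new)  [load 16/19]
  14 → side 8 (new)  [load 14/19]
  13 → side 9 (new)  [load 13/19]
  7 → side 3  [load 19/19]
  9 → side 6  [load 18/19]
  3 → side 2  [load 19/19]
9 tape sides opened.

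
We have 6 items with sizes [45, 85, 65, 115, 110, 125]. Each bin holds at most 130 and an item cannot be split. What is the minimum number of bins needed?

Total = 125 + 115 + 110 + 85 + 65 + 45 = 545.
Lower bound: ⌈545/130⌉ = 5 bins.
A packing using 5 bins:
  bin 1: 125 = 125
  bin 2: 115 = 115
  bin 3: 110 = 110
  bin 4: 85 + 45 = 130
  bin 5: 65 = 65
This matches the lower bound, so 5 is optimal.

5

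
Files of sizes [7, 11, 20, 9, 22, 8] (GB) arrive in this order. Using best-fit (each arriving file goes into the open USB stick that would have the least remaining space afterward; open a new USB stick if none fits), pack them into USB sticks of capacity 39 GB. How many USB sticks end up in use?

2

  7 → USB stick 1 (new)  [load 7/39]
  11 → USB stick 1  [load 18/39]
  20 → USB stick 1  [load 38/39]
  9 → USB stick 2 (new)  [load 9/39]
  22 → USB stick 2  [load 31/39]
  8 → USB stick 2  [load 39/39]
2 USB sticks opened.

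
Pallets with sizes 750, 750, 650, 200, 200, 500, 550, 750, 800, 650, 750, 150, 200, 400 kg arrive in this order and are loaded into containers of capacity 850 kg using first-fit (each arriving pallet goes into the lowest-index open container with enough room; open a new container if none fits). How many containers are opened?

10

  750 → container 1 (new)  [load 750/850]
  750 → container 2 (new)  [load 750/850]
  650 → container 3 (new)  [load 650/850]
  200 → container 3  [load 850/850]
  200 → container 4 (new)  [load 200/850]
  500 → container 4  [load 700/850]
  550 → container 5 (new)  [load 550/850]
  750 → container 6 (new)  [load 750/850]
  800 → container 7 (new)  [load 800/850]
  650 → container 8 (new)  [load 650/850]
  750 → container 9 (new)  [load 750/850]
  150 → container 4  [load 850/850]
  200 → container 5  [load 750/850]
  400 → container 10 (new)  [load 400/850]
10 containers opened.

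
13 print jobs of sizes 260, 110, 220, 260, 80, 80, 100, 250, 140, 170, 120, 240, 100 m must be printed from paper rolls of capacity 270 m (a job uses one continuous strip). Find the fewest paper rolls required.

9

Total = 260 + 260 + 250 + 240 + 220 + 170 + 140 + 120 + 110 + 100 + 100 + 80 + 80 = 2130 m.
Lower bound: ⌈2130/270⌉ = 8 paper rolls.
A packing using 9 paper rolls:
  roll 1: 260 = 260
  roll 2: 260 = 260
  roll 3: 250 = 250
  roll 4: 240 = 240
  roll 5: 220 = 220
  roll 6: 170 + 100 = 270
  roll 7: 140 + 120 = 260
  roll 8: 110 + 100 = 210
  roll 9: 80 + 80 = 160
No arrangement into 8 paper rolls stays within capacity, so 9 is optimal.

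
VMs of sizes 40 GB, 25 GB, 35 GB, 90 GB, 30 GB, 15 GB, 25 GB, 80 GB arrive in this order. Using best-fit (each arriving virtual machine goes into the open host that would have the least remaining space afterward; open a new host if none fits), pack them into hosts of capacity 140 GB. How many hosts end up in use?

3

  40 → host 1 (new)  [load 40/140]
  25 → host 1  [load 65/140]
  35 → host 1  [load 100/140]
  90 → host 2 (new)  [load 90/140]
  30 → host 1  [load 130/140]
  15 → host 2  [load 105/140]
  25 → host 2  [load 130/140]
  80 → host 3 (new)  [load 80/140]
3 hosts opened.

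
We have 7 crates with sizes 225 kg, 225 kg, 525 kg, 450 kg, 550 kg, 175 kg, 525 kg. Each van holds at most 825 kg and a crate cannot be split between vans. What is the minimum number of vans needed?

Total = 550 + 525 + 525 + 450 + 225 + 225 + 175 = 2675 kg.
Lower bound: ⌈2675/825⌉ = 4 vans.
A packing using 4 vans:
  van 1: 550 + 225 = 775
  van 2: 525 + 225 = 750
  van 3: 525 + 175 = 700
  van 4: 450 = 450
This matches the lower bound, so 4 is optimal.

4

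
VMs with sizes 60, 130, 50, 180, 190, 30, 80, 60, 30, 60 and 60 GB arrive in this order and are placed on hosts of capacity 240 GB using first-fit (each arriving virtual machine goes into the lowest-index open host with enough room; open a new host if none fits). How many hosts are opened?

5

  60 → host 1 (new)  [load 60/240]
  130 → host 1  [load 190/240]
  50 → host 1  [load 240/240]
  180 → host 2 (new)  [load 180/240]
  190 → host 3 (new)  [load 190/240]
  30 → host 2  [load 210/240]
  80 → host 4 (new)  [load 80/240]
  60 → host 4  [load 140/240]
  30 → host 2  [load 240/240]
  60 → host 4  [load 200/240]
  60 → host 5 (new)  [load 60/240]
5 hosts opened.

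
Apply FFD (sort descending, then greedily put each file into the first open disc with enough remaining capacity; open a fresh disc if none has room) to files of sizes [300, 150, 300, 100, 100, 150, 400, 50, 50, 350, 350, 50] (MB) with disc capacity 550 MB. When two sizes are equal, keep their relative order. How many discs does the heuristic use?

5

Sorted descending: 400, 350, 350, 300, 300, 150, 150, 100, 100, 50, 50, 50.
  400 → disc 1 (new)  [load 400/550]
  350 → disc 2 (new)  [load 350/550]
  350 → disc 3 (new)  [load 350/550]
  300 → disc 4 (new)  [load 300/550]
  300 → disc 5 (new)  [load 300/550]
  150 → disc 1  [load 550/550]
  150 → disc 2  [load 500/550]
  100 → disc 3  [load 450/550]
  100 → disc 3  [load 550/550]
  50 → disc 2  [load 550/550]
  50 → disc 4  [load 350/550]
  50 → disc 4  [load 400/550]
5 discs opened.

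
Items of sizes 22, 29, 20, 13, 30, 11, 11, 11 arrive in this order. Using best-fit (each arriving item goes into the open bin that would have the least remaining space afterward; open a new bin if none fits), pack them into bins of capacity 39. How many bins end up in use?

5

  22 → bin 1 (new)  [load 22/39]
  29 → bin 2 (new)  [load 29/39]
  20 → bin 3 (new)  [load 20/39]
  13 → bin 1  [load 35/39]
  30 → bin 4 (new)  [load 30/39]
  11 → bin 3  [load 31/39]
  11 → bin 5 (new)  [load 11/39]
  11 → bin 5  [load 22/39]
5 bins opened.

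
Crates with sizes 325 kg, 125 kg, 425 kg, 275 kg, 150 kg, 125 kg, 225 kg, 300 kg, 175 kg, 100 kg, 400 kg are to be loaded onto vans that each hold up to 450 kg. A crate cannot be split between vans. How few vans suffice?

6

Total = 425 + 400 + 325 + 300 + 275 + 225 + 175 + 150 + 125 + 125 + 100 = 2625 kg.
Lower bound: ⌈2625/450⌉ = 6 vans.
A packing using 6 vans:
  van 1: 425 = 425
  van 2: 400 = 400
  van 3: 325 + 125 = 450
  van 4: 300 + 150 = 450
  van 5: 275 + 175 = 450
  van 6: 225 + 125 + 100 = 450
This matches the lower bound, so 6 is optimal.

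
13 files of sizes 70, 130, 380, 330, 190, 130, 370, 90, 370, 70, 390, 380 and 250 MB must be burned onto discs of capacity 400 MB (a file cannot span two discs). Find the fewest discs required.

9

Total = 390 + 380 + 380 + 370 + 370 + 330 + 250 + 190 + 130 + 130 + 90 + 70 + 70 = 3150 MB.
Lower bound: ⌈3150/400⌉ = 8 discs.
A packing using 9 discs:
  disc 1: 390 = 390
  disc 2: 380 = 380
  disc 3: 380 = 380
  disc 4: 370 = 370
  disc 5: 370 = 370
  disc 6: 330 + 70 = 400
  disc 7: 250 + 130 = 380
  disc 8: 190 + 130 + 70 = 390
  disc 9: 90 = 90
No arrangement into 8 discs stays within capacity, so 9 is optimal.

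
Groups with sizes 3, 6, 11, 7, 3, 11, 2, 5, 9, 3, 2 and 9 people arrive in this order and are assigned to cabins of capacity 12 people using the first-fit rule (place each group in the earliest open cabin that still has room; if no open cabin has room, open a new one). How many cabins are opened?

7

  3 → cabin 1 (new)  [load 3/12]
  6 → cabin 1  [load 9/12]
  11 → cabin 2 (new)  [load 11/12]
  7 → cabin 3 (new)  [load 7/12]
  3 → cabin 1  [load 12/12]
  11 → cabin 4 (new)  [load 11/12]
  2 → cabin 3  [load 9/12]
  5 → cabin 5 (new)  [load 5/12]
  9 → cabin 6 (new)  [load 9/12]
  3 → cabin 3  [load 12/12]
  2 → cabin 5  [load 7/12]
  9 → cabin 7 (new)  [load 9/12]
7 cabins opened.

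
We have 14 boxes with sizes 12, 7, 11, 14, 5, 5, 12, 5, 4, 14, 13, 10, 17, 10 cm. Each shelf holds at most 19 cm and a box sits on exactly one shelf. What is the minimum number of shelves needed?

9

Total = 17 + 14 + 14 + 13 + 12 + 12 + 11 + 10 + 10 + 7 + 5 + 5 + 5 + 4 = 139 cm.
Lower bound: ⌈139/19⌉ = 8 shelves.
Also, 9 boxes each exceed 19/2 cm, and no two of those can share a shelf, so at least 9 shelves are needed.
A packing using 9 shelves:
  shelf 1: 17 = 17
  shelf 2: 14 + 5 = 19
  shelf 3: 14 + 5 = 19
  shelf 4: 13 + 5 = 18
  shelf 5: 12 + 7 = 19
  shelf 6: 12 + 4 = 16
  shelf 7: 11 = 11
  shelf 8: 10 = 10
  shelf 9: 10 = 10
This matches the lower bound, so 9 is optimal.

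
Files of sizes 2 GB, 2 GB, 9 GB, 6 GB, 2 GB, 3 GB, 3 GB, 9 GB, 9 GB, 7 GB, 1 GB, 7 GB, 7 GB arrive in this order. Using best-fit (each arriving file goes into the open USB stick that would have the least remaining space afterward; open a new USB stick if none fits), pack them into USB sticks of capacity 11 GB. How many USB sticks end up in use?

  2 → USB stick 1 (new)  [load 2/11]
  2 → USB stick 1  [load 4/11]
  9 → USB stick 2 (new)  [load 9/11]
  6 → USB stick 1  [load 10/11]
  2 → USB stick 2  [load 11/11]
  3 → USB stick 3 (new)  [load 3/11]
  3 → USB stick 3  [load 6/11]
  9 → USB stick 4 (new)  [load 9/11]
  9 → USB stick 5 (new)  [load 9/11]
  7 → USB stick 6 (new)  [load 7/11]
  1 → USB stick 1  [load 11/11]
  7 → USB stick 7 (new)  [load 7/11]
  7 → USB stick 8 (new)  [load 7/11]
8 USB sticks opened.

8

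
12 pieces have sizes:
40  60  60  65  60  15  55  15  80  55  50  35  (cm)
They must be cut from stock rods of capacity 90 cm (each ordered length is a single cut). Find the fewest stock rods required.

8

Total = 80 + 65 + 60 + 60 + 60 + 55 + 55 + 50 + 40 + 35 + 15 + 15 = 590 cm.
Lower bound: ⌈590/90⌉ = 7 stock rods.
Also, 8 pieces each exceed 45 cm, and no two of those can share a stock rod, so at least 8 stock rods are needed.
A packing using 8 stock rods:
  stock rod 1: 80 = 80
  stock rod 2: 65 + 15 = 80
  stock rod 3: 60 + 15 = 75
  stock rod 4: 60 = 60
  stock rod 5: 60 = 60
  stock rod 6: 55 + 35 = 90
  stock rod 7: 55 = 55
  stock rod 8: 50 + 40 = 90
This matches the lower bound, so 8 is optimal.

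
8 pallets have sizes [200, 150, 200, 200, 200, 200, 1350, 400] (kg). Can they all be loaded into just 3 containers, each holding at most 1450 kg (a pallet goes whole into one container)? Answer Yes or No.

A valid assignment using 3 containers:
  container 1: 1350 = 1350
  container 2: 400 + 200 + 200 + 200 + 200 + 200 = 1400
  container 3: 150 = 150
Every load is within 1450 kg, so 3 containers suffice.

Yes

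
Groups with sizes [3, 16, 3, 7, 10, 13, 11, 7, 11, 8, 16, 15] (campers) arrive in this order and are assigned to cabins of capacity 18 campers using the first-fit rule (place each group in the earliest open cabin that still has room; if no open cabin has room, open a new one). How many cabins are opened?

9

  3 → cabin 1 (new)  [load 3/18]
  16 → cabin 2 (new)  [load 16/18]
  3 → cabin 1  [load 6/18]
  7 → cabin 1  [load 13/18]
  10 → cabin 3 (new)  [load 10/18]
  13 → cabin 4 (new)  [load 13/18]
  11 → cabin 5 (new)  [load 11/18]
  7 → cabin 3  [load 17/18]
  11 → cabin 6 (new)  [load 11/18]
  8 → cabin 7 (new)  [load 8/18]
  16 → cabin 8 (new)  [load 16/18]
  15 → cabin 9 (new)  [load 15/18]
9 cabins opened.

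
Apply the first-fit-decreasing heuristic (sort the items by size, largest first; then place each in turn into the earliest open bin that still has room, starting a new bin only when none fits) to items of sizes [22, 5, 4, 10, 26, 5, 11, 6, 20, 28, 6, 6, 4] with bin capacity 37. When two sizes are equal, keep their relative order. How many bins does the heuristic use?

Sorted descending: 28, 26, 22, 20, 11, 10, 6, 6, 6, 5, 5, 4, 4.
  28 → bin 1 (new)  [load 28/37]
  26 → bin 2 (new)  [load 26/37]
  22 → bin 3 (new)  [load 22/37]
  20 → bin 4 (new)  [load 20/37]
  11 → bin 2  [load 37/37]
  10 → bin 3  [load 32/37]
  6 → bin 1  [load 34/37]
  6 → bin 4  [load 26/37]
  6 → bin 4  [load 32/37]
  5 → bin 3  [load 37/37]
  5 → bin 4  [load 37/37]
  4 → bin 5 (new)  [load 4/37]
  4 → bin 5  [load 8/37]
5 bins opened.

5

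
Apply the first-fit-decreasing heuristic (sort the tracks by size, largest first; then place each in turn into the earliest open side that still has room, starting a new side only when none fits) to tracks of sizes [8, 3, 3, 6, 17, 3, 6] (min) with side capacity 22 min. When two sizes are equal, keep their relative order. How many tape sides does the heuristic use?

3

Sorted descending: 17, 8, 6, 6, 3, 3, 3.
  17 → side 1 (new)  [load 17/22]
  8 → side 2 (new)  [load 8/22]
  6 → side 2  [load 14/22]
  6 → side 2  [load 20/22]
  3 → side 1  [load 20/22]
  3 → side 3 (new)  [load 3/22]
  3 → side 3  [load 6/22]
3 tape sides opened.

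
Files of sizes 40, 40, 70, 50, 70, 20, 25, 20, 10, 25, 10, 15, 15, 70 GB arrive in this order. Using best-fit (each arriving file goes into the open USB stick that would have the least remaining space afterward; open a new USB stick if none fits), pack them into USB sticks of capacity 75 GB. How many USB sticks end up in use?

  40 → USB stick 1 (new)  [load 40/75]
  40 → USB stick 2 (new)  [load 40/75]
  70 → USB stick 3 (new)  [load 70/75]
  50 → USB stick 4 (new)  [load 50/75]
  70 → USB stick 5 (new)  [load 70/75]
  20 → USB stick 4  [load 70/75]
  25 → USB stick 1  [load 65/75]
  20 → USB stick 2  [load 60/75]
  10 → USB stick 1  [load 75/75]
  25 → USB stick 6 (new)  [load 25/75]
  10 → USB stick 2  [load 70/75]
  15 → USB stick 6  [load 40/75]
  15 → USB stick 6  [load 55/75]
  70 → USB stick 7 (new)  [load 70/75]
7 USB sticks opened.

7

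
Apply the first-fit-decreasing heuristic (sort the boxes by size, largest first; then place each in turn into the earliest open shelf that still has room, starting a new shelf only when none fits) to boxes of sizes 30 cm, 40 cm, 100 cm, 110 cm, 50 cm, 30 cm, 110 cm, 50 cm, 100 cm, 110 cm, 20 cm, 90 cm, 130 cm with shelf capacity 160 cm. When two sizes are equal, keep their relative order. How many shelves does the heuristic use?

7

Sorted descending: 130, 110, 110, 110, 100, 100, 90, 50, 50, 40, 30, 30, 20.
  130 → shelf 1 (new)  [load 130/160]
  110 → shelf 2 (new)  [load 110/160]
  110 → shelf 3 (new)  [load 110/160]
  110 → shelf 4 (new)  [load 110/160]
  100 → shelf 5 (new)  [load 100/160]
  100 → shelf 6 (new)  [load 100/160]
  90 → shelf 7 (new)  [load 90/160]
  50 → shelf 2  [load 160/160]
  50 → shelf 3  [load 160/160]
  40 → shelf 4  [load 150/160]
  30 → shelf 1  [load 160/160]
  30 → shelf 5  [load 130/160]
  20 → shelf 5  [load 150/160]
7 shelves opened.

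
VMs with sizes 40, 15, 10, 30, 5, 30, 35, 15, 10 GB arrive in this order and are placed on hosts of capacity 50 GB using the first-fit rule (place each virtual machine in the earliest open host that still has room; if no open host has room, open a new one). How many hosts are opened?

  40 → host 1 (new)  [load 40/50]
  15 → host 2 (new)  [load 15/50]
  10 → host 1  [load 50/50]
  30 → host 2  [load 45/50]
  5 → host 2  [load 50/50]
  30 → host 3 (new)  [load 30/50]
  35 → host 4 (new)  [load 35/50]
  15 → host 3  [load 45/50]
  10 → host 4  [load 45/50]
4 hosts opened.

4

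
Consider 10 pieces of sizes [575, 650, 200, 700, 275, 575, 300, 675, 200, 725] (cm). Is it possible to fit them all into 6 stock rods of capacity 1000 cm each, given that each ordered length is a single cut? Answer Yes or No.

A valid assignment using 6 stock rods:
  stock rod 1: 725 + 275 = 1000
  stock rod 2: 700 + 300 = 1000
  stock rod 3: 675 + 200 = 875
  stock rod 4: 650 + 200 = 850
  stock rod 5: 575 = 575
  stock rod 6: 575 = 575
Every load is within 1000 cm, so 6 stock rods suffice.

Yes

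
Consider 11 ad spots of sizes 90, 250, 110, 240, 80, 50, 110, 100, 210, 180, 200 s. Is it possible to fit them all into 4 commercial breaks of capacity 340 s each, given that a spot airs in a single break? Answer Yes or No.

Total = 1620 s; ⌈1620/340⌉ = 5.
At least 5 commercial breaks are required, but only 4 are allowed.

No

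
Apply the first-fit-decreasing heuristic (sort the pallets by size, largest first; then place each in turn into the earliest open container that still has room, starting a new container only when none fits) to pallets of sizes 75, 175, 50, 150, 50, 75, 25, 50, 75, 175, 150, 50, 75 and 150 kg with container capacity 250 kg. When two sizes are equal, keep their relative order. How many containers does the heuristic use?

6

Sorted descending: 175, 175, 150, 150, 150, 75, 75, 75, 75, 50, 50, 50, 50, 25.
  175 → container 1 (new)  [load 175/250]
  175 → container 2 (new)  [load 175/250]
  150 → container 3 (new)  [load 150/250]
  150 → container 4 (new)  [load 150/250]
  150 → container 5 (new)  [load 150/250]
  75 → container 1  [load 250/250]
  75 → container 2  [load 250/250]
  75 → container 3  [load 225/250]
  75 → container 4  [load 225/250]
  50 → container 5  [load 200/250]
  50 → container 5  [load 250/250]
  50 → container 6 (new)  [load 50/250]
  50 → container 6  [load 100/250]
  25 → container 3  [load 250/250]
6 containers opened.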